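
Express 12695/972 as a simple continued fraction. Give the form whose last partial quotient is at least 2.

12695 = 13×972 + 59
972 = 16×59 + 28
59 = 2×28 + 3
28 = 9×3 + 1
3 = 3×1 + 0  (stop)
So 12695/972 = [13; 16, 2, 9, 3].

[13; 16, 2, 9, 3]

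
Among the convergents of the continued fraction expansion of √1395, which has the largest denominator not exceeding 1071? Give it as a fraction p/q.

37275/998

√1395 = [37; 2, 1, 6, 8, 6, 1, 2, 74, …] (period length 8).
Convergents:
  p_0/q_0 = 37/1
  p_1/q_1 = 75/2
  p_2/q_2 = 112/3
  p_3/q_3 = 747/20
  p_4/q_4 = 6088/163
  p_5/q_5 = 37275/998
  p_6/q_6 = 43363/1161
q_5 = 998 ≤ 1071 < 1161 = q_6, so the answer is 37275/998.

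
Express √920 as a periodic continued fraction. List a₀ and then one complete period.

[30; 3, 60]

a₀ = ⌊√920⌋ = 30.
With m₀=0, d₀=1 and mₖ₊₁ = dₖaₖ − mₖ, dₖ₊₁ = (n − mₖ₊₁²)/dₖ, aₖ₊₁ = ⌊(a₀+mₖ₊₁)/dₖ₊₁⌋:
  k=1: m=30, d=20, a=3
  k=2: m=30, d=1, a=60
d=1 and a=2a₀=60 at k=2, so the next step gives (m, d) = (30, 20) again — its k=1 value — and the period has length 2.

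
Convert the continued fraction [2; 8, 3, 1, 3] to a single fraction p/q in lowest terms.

Using pₖ = aₖpₖ₋₁ + pₖ₋₂ and qₖ = aₖqₖ₋₁ + qₖ₋₂:
  k=0: a=2, p=2, q=1
  k=1: a=8, p=17, q=8
  k=2: a=3, p=53, q=25
  k=3: a=1, p=70, q=33
  k=4: a=3, p=263, q=124

263/124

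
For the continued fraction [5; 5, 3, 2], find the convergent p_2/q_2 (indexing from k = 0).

83/16

Using pₖ = aₖpₖ₋₁ + pₖ₋₂, qₖ = aₖqₖ₋₁ + qₖ₋₂ (with p₋₁=1, p₋₂=0, q₋₁=0, q₋₂=1):
  k=0: a=5, p=5, q=1
  k=1: a=5, p=26, q=5
  k=2: a=3, p=83, q=16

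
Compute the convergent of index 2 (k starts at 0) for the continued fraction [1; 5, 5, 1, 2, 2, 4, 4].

31/26

Using pₖ = aₖpₖ₋₁ + pₖ₋₂, qₖ = aₖqₖ₋₁ + qₖ₋₂ (with p₋₁=1, p₋₂=0, q₋₁=0, q₋₂=1):
  k=0: a=1, p=1, q=1
  k=1: a=5, p=6, q=5
  k=2: a=5, p=31, q=26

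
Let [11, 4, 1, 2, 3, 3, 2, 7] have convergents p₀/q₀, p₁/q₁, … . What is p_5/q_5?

Using pₖ = aₖpₖ₋₁ + pₖ₋₂, qₖ = aₖqₖ₋₁ + qₖ₋₂ (with p₋₁=1, p₋₂=0, q₋₁=0, q₋₂=1):
  k=0: a=11, p=11, q=1
  k=1: a=4, p=45, q=4
  k=2: a=1, p=56, q=5
  k=3: a=2, p=157, q=14
  k=4: a=3, p=527, q=47
  k=5: a=3, p=1738, q=155

1738/155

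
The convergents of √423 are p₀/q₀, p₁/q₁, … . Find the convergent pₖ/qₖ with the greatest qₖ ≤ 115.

√423 = [20; 1, 1, 3, 4, 3, 1, 1, 40, …] (period length 8).
Convergents:
  p_0/q_0 = 20/1
  p_1/q_1 = 21/1
  p_2/q_2 = 41/2
  p_3/q_3 = 144/7
  p_4/q_4 = 617/30
  p_5/q_5 = 1995/97
  p_6/q_6 = 2612/127
q_5 = 97 ≤ 115 < 127 = q_6, so the answer is 1995/97.

1995/97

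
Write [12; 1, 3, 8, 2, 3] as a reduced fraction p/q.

Using pₖ = aₖpₖ₋₁ + pₖ₋₂ and qₖ = aₖqₖ₋₁ + qₖ₋₂:
  k=0: a=12, p=12, q=1
  k=1: a=1, p=13, q=1
  k=2: a=3, p=51, q=4
  k=3: a=8, p=421, q=33
  k=4: a=2, p=893, q=70
  k=5: a=3, p=3100, q=243

3100/243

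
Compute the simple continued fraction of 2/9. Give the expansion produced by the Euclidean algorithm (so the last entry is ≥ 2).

2 = 0*9 + 2
9 = 4*2 + 1
2 = 2*1 + 0  (stop)
So 2/9 = [0; 4, 2].

[0; 4, 2]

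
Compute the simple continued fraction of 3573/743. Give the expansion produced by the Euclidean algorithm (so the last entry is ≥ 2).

[4; 1, 4, 4, 3, 3, 3]

3573 = 4*743 + 601
743 = 1*601 + 142
601 = 4*142 + 33
142 = 4*33 + 10
33 = 3*10 + 3
10 = 3*3 + 1
3 = 3*1 + 0  (stop)
So 3573/743 = [4; 1, 4, 4, 3, 3, 3].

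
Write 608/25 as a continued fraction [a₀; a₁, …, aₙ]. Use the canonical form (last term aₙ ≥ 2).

[24; 3, 8]

608 = 24×25 + 8
25 = 3×8 + 1
8 = 8×1 + 0  (stop)
So 608/25 = [24; 3, 8].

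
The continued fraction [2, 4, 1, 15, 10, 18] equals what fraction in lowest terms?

31692/14389

Fold from the inside: start with 18/1.
  10 + 1/18 = 181/18
  15 + 18/181 = 2733/181
  1 + 181/2733 = 2914/2733
  4 + 2733/2914 = 14389/2914
  2 + 2914/14389 = 31692/14389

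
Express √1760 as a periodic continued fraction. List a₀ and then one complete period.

[41; 1, 19, 1, 82]

a₀ = ⌊√1760⌋ = 41.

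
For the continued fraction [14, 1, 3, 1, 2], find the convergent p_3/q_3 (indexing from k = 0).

74/5

Using pₖ = aₖpₖ₋₁ + pₖ₋₂, qₖ = aₖqₖ₋₁ + qₖ₋₂ (with p₋₁=1, p₋₂=0, q₋₁=0, q₋₂=1):
  k=0: a=14, p=14, q=1
  k=1: a=1, p=15, q=1
  k=2: a=3, p=59, q=4
  k=3: a=1, p=74, q=5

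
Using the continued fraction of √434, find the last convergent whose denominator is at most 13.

√434 = [20; 1, 4, 1, 40, …] (period length 4).
Convergents:
  p_0/q_0 = 20/1
  p_1/q_1 = 21/1
  p_2/q_2 = 104/5
  p_3/q_3 = 125/6
  p_4/q_4 = 5104/245
q_3 = 6 ≤ 13 < 245 = q_4, so the answer is 125/6.

125/6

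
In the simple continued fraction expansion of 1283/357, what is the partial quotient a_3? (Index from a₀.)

2

1283 = 3·357 + 212   →  a_0 = 3
357 = 1·212 + 145   →  a_1 = 1
212 = 1·145 + 67   →  a_2 = 1
145 = 2·67 + 11   →  a_3 = 2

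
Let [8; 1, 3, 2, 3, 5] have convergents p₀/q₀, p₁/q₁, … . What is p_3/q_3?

79/9

Using pₖ = aₖpₖ₋₁ + pₖ₋₂, qₖ = aₖqₖ₋₁ + qₖ₋₂ (with p₋₁=1, p₋₂=0, q₋₁=0, q₋₂=1):
  k=0: a=8, p=8, q=1
  k=1: a=1, p=9, q=1
  k=2: a=3, p=35, q=4
  k=3: a=2, p=79, q=9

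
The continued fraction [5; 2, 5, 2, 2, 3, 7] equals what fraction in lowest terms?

8001/1466

Fold from the inside: start with 7/1.
  3 + 1/7 = 22/7
  2 + 7/22 = 51/22
  2 + 22/51 = 124/51
  5 + 51/124 = 671/124
  2 + 124/671 = 1466/671
  5 + 671/1466 = 8001/1466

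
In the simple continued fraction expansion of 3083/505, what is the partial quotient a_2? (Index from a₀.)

1

3083 = 6·505 + 53   →  a_0 = 6
505 = 9·53 + 28   →  a_1 = 9
53 = 1·28 + 25   →  a_2 = 1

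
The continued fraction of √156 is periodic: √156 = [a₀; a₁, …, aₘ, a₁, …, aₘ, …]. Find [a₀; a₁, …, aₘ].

[12; 2, 24]

a₀ = ⌊√156⌋ = 12.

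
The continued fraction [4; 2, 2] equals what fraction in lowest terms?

Fold from the inside: start with 2/1.
  2 + 1/2 = 5/2
  4 + 2/5 = 22/5

22/5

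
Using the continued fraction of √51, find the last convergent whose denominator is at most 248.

707/99

√51 = [7; 7, 14, …] (period length 2).
Convergents:
  p_0/q_0 = 7/1
  p_1/q_1 = 50/7
  p_2/q_2 = 707/99
  p_3/q_3 = 4999/700
q_2 = 99 ≤ 248 < 700 = q_3, so the answer is 707/99.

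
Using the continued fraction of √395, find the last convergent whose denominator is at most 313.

√395 = [19; 1, 6, 1, 38, …] (period length 4).
Convergents:
  p_0/q_0 = 19/1
  p_1/q_1 = 20/1
  p_2/q_2 = 139/7
  p_3/q_3 = 159/8
  p_4/q_4 = 6181/311
  p_5/q_5 = 6340/319
q_4 = 311 ≤ 313 < 319 = q_5, so the answer is 6181/311.

6181/311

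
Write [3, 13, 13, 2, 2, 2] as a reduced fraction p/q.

6476/2105

Fold from the inside: start with 2/1.
  2 + 1/2 = 5/2
  2 + 2/5 = 12/5
  13 + 5/12 = 161/12
  13 + 12/161 = 2105/161
  3 + 161/2105 = 6476/2105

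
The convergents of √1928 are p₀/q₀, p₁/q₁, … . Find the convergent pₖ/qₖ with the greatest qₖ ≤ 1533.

√1928 = [43; 1, 9, 1, 86, …] (period length 4).
Convergents:
  p_0/q_0 = 43/1
  p_1/q_1 = 44/1
  p_2/q_2 = 439/10
  p_3/q_3 = 483/11
  p_4/q_4 = 41977/956
  p_5/q_5 = 42460/967
  p_6/q_6 = 424117/9659
q_5 = 967 ≤ 1533 < 9659 = q_6, so the answer is 42460/967.

42460/967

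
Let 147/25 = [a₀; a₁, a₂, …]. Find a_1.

1

147 = 5·25 + 22   →  a_0 = 5
25 = 1·22 + 3   →  a_1 = 1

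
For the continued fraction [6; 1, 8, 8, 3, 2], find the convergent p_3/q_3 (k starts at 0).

Using pₖ = aₖpₖ₋₁ + pₖ₋₂, qₖ = aₖqₖ₋₁ + qₖ₋₂ (with p₋₁=1, p₋₂=0, q₋₁=0, q₋₂=1):
  k=0: a=6, p=6, q=1
  k=1: a=1, p=7, q=1
  k=2: a=8, p=62, q=9
  k=3: a=8, p=503, q=73

503/73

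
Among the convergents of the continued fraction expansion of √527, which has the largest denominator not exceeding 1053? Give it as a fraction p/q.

√527 = [22; 1, 21, 1, 44, …] (period length 4).
Convergents:
  p_0/q_0 = 22/1
  p_1/q_1 = 23/1
  p_2/q_2 = 505/22
  p_3/q_3 = 528/23
  p_4/q_4 = 23737/1034
  p_5/q_5 = 24265/1057
q_4 = 1034 ≤ 1053 < 1057 = q_5, so the answer is 23737/1034.

23737/1034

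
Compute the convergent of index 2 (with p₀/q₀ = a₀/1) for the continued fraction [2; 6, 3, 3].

Using pₖ = aₖpₖ₋₁ + pₖ₋₂, qₖ = aₖqₖ₋₁ + qₖ₋₂ (with p₋₁=1, p₋₂=0, q₋₁=0, q₋₂=1):
  k=0: a=2, p=2, q=1
  k=1: a=6, p=13, q=6
  k=2: a=3, p=41, q=19

41/19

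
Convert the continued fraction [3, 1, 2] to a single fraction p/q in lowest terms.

Using pₖ = aₖpₖ₋₁ + pₖ₋₂ and qₖ = aₖqₖ₋₁ + qₖ₋₂:
  k=0: a=3, p=3, q=1
  k=1: a=1, p=4, q=1
  k=2: a=2, p=11, q=3

11/3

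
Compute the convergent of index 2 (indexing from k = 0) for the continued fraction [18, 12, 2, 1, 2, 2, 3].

452/25

Using pₖ = aₖpₖ₋₁ + pₖ₋₂, qₖ = aₖqₖ₋₁ + qₖ₋₂ (with p₋₁=1, p₋₂=0, q₋₁=0, q₋₂=1):
  k=0: a=18, p=18, q=1
  k=1: a=12, p=217, q=12
  k=2: a=2, p=452, q=25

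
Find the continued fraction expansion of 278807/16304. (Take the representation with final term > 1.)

278807 = 17·16304 + 1639
16304 = 9·1639 + 1553
1639 = 1·1553 + 86
1553 = 18·86 + 5
86 = 17·5 + 1
5 = 5·1 + 0  (stop)
So 278807/16304 = [17; 9, 1, 18, 17, 5].

[17; 9, 1, 18, 17, 5]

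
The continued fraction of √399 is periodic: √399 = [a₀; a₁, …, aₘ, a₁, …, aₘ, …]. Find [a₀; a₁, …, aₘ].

a₀ = ⌊√399⌋ = 19.
With m₀=0, d₀=1 and mₖ₊₁ = dₖaₖ − mₖ, dₖ₊₁ = (n − mₖ₊₁²)/dₖ, aₖ₊₁ = ⌊(a₀+mₖ₊₁)/dₖ₊₁⌋:
  k=1: m=19, d=38, a=1
  k=2: m=19, d=1, a=38
d=1 and a=2a₀=38 at k=2, so the next step gives (m, d) = (19, 38) again — its k=1 value — and the period has length 2.

[19; 1, 38]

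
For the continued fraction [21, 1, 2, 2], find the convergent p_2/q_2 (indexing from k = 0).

Using pₖ = aₖpₖ₋₁ + pₖ₋₂, qₖ = aₖqₖ₋₁ + qₖ₋₂ (with p₋₁=1, p₋₂=0, q₋₁=0, q₋₂=1):
  k=0: a=21, p=21, q=1
  k=1: a=1, p=22, q=1
  k=2: a=2, p=65, q=3

65/3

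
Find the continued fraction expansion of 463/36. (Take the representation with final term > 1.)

[12; 1, 6, 5]

463 = 12·36 + 31
36 = 1·31 + 5
31 = 6·5 + 1
5 = 5·1 + 0  (stop)
So 463/36 = [12; 1, 6, 5].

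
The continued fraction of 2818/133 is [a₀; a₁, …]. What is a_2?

3

2818 = 21·133 + 25   →  a_0 = 21
133 = 5·25 + 8   →  a_1 = 5
25 = 3·8 + 1   →  a_2 = 3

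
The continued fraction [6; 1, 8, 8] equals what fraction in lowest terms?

503/73

Fold from the inside: start with 8/1.
  8 + 1/8 = 65/8
  1 + 8/65 = 73/65
  6 + 65/73 = 503/73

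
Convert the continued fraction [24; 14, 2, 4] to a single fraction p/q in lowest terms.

Fold from the inside: start with 4/1.
  2 + 1/4 = 9/4
  14 + 4/9 = 130/9
  24 + 9/130 = 3129/130

3129/130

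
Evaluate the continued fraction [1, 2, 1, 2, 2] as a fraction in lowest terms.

26/19

Using pₖ = aₖpₖ₋₁ + pₖ₋₂ and qₖ = aₖqₖ₋₁ + qₖ₋₂:
  k=0: a=1, p=1, q=1
  k=1: a=2, p=3, q=2
  k=2: a=1, p=4, q=3
  k=3: a=2, p=11, q=8
  k=4: a=2, p=26, q=19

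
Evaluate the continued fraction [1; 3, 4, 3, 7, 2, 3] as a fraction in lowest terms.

Using pₖ = aₖpₖ₋₁ + pₖ₋₂ and qₖ = aₖqₖ₋₁ + qₖ₋₂:
  k=0: a=1, p=1, q=1
  k=1: a=3, p=4, q=3
  k=2: a=4, p=17, q=13
  k=3: a=3, p=55, q=42
  k=4: a=7, p=402, q=307
  k=5: a=2, p=859, q=656
  k=6: a=3, p=2979, q=2275

2979/2275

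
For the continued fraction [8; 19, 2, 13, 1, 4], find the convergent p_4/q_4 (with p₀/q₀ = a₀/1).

Using pₖ = aₖpₖ₋₁ + pₖ₋₂, qₖ = aₖqₖ₋₁ + qₖ₋₂ (with p₋₁=1, p₋₂=0, q₋₁=0, q₋₂=1):
  k=0: a=8, p=8, q=1
  k=1: a=19, p=153, q=19
  k=2: a=2, p=314, q=39
  k=3: a=13, p=4235, q=526
  k=4: a=1, p=4549, q=565

4549/565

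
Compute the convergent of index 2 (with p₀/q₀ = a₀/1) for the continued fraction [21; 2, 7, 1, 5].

Using pₖ = aₖpₖ₋₁ + pₖ₋₂, qₖ = aₖqₖ₋₁ + qₖ₋₂ (with p₋₁=1, p₋₂=0, q₋₁=0, q₋₂=1):
  k=0: a=21, p=21, q=1
  k=1: a=2, p=43, q=2
  k=2: a=7, p=322, q=15

322/15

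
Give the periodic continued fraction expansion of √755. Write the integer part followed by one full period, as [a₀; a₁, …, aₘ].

a₀ = ⌊√755⌋ = 27.
With m₀=0, d₀=1 and mₖ₊₁ = dₖaₖ − mₖ, dₖ₊₁ = (n − mₖ₊₁²)/dₖ, aₖ₊₁ = ⌊(a₀+mₖ₊₁)/dₖ₊₁⌋:
  k=1: m=27, d=26, a=2
  k=2: m=25, d=5, a=10
  k=3: m=25, d=26, a=2
  k=4: m=27, d=1, a=54
d=1 and a=2a₀=54 at k=4, so the next step gives (m, d) = (27, 26) again — its k=1 value — and the period has length 4.

[27; 2, 10, 2, 54]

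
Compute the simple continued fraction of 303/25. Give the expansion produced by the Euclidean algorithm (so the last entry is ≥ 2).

[12; 8, 3]

303 = 12*25 + 3
25 = 8*3 + 1
3 = 3*1 + 0  (stop)
So 303/25 = [12; 8, 3].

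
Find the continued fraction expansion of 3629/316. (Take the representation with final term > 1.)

[11; 2, 15, 3, 3]

3629 = 11·316 + 153
316 = 2·153 + 10
153 = 15·10 + 3
10 = 3·3 + 1
3 = 3·1 + 0  (stop)
So 3629/316 = [11; 2, 15, 3, 3].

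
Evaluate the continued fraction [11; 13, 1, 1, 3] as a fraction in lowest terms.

Using pₖ = aₖpₖ₋₁ + pₖ₋₂ and qₖ = aₖqₖ₋₁ + qₖ₋₂:
  k=0: a=11, p=11, q=1
  k=1: a=13, p=144, q=13
  k=2: a=1, p=155, q=14
  k=3: a=1, p=299, q=27
  k=4: a=3, p=1052, q=95

1052/95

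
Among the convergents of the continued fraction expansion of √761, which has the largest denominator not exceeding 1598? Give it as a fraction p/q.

43669/1583

√761 = [27; 1, 1, 2, 2, 1, 1, 54, …] (period length 7).
Convergents:
  p_0/q_0 = 27/1
  p_1/q_1 = 28/1
  p_2/q_2 = 55/2
  p_3/q_3 = 138/5
  p_4/q_4 = 331/12
  p_5/q_5 = 469/17
  p_6/q_6 = 800/29
  p_7/q_7 = 43669/1583
  p_8/q_8 = 44469/1612
q_7 = 1583 ≤ 1598 < 1612 = q_8, so the answer is 43669/1583.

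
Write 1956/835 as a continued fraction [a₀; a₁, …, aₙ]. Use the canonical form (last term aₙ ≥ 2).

1956 = 2*835 + 286
835 = 2*286 + 263
286 = 1*263 + 23
263 = 11*23 + 10
23 = 2*10 + 3
10 = 3*3 + 1
3 = 3*1 + 0  (stop)
So 1956/835 = [2; 2, 1, 11, 2, 3, 3].

[2; 2, 1, 11, 2, 3, 3]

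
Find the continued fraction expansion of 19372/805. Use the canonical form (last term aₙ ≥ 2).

19372 = 24×805 + 52
805 = 15×52 + 25
52 = 2×25 + 2
25 = 12×2 + 1
2 = 2×1 + 0  (stop)
So 19372/805 = [24; 15, 2, 12, 2].

[24; 15, 2, 12, 2]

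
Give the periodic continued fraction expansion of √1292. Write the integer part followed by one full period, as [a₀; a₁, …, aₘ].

[35; 1, 16, 1, 70]

a₀ = ⌊√1292⌋ = 35.
With m₀=0, d₀=1 and mₖ₊₁ = dₖaₖ − mₖ, dₖ₊₁ = (n − mₖ₊₁²)/dₖ, aₖ₊₁ = ⌊(a₀+mₖ₊₁)/dₖ₊₁⌋:
  k=1: m=35, d=67, a=1
  k=2: m=32, d=4, a=16
  k=3: m=32, d=67, a=1
  k=4: m=35, d=1, a=70
d=1 and a=2a₀=70 at k=4, so the next step gives (m, d) = (35, 67) again — its k=1 value — and the period has length 4.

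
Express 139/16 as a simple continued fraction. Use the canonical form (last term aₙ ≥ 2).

[8; 1, 2, 5]

139 = 8*16 + 11
16 = 1*11 + 5
11 = 2*5 + 1
5 = 5*1 + 0  (stop)
So 139/16 = [8; 1, 2, 5].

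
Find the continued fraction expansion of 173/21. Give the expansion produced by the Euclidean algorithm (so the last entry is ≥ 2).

173 = 8*21 + 5
21 = 4*5 + 1
5 = 5*1 + 0  (stop)
So 173/21 = [8; 4, 5].

[8; 4, 5]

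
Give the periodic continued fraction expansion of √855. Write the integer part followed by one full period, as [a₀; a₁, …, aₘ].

[29; 4, 6, 4, 58]

a₀ = ⌊√855⌋ = 29.
With m₀=0, d₀=1 and mₖ₊₁ = dₖaₖ − mₖ, dₖ₊₁ = (n − mₖ₊₁²)/dₖ, aₖ₊₁ = ⌊(a₀+mₖ₊₁)/dₖ₊₁⌋:
  k=1: m=29, d=14, a=4
  k=2: m=27, d=9, a=6
  k=3: m=27, d=14, a=4
  k=4: m=29, d=1, a=58
d=1 and a=2a₀=58 at k=4, so the next step gives (m, d) = (29, 14) again — its k=1 value — and the period has length 4.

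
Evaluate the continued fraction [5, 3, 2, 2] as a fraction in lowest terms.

Using pₖ = aₖpₖ₋₁ + pₖ₋₂ and qₖ = aₖqₖ₋₁ + qₖ₋₂:
  k=0: a=5, p=5, q=1
  k=1: a=3, p=16, q=3
  k=2: a=2, p=37, q=7
  k=3: a=2, p=90, q=17

90/17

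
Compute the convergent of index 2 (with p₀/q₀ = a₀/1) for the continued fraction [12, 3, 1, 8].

49/4

Using pₖ = aₖpₖ₋₁ + pₖ₋₂, qₖ = aₖqₖ₋₁ + qₖ₋₂ (with p₋₁=1, p₋₂=0, q₋₁=0, q₋₂=1):
  k=0: a=12, p=12, q=1
  k=1: a=3, p=37, q=3
  k=2: a=1, p=49, q=4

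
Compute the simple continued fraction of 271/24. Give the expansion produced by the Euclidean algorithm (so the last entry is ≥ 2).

271 = 11×24 + 7
24 = 3×7 + 3
7 = 2×3 + 1
3 = 3×1 + 0  (stop)
So 271/24 = [11; 3, 2, 3].

[11; 3, 2, 3]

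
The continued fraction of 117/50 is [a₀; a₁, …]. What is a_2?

1

117 = 2·50 + 17   →  a_0 = 2
50 = 2·17 + 16   →  a_1 = 2
17 = 1·16 + 1   →  a_2 = 1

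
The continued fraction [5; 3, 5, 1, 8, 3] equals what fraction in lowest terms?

2780/523

Using pₖ = aₖpₖ₋₁ + pₖ₋₂ and qₖ = aₖqₖ₋₁ + qₖ₋₂:
  k=0: a=5, p=5, q=1
  k=1: a=3, p=16, q=3
  k=2: a=5, p=85, q=16
  k=3: a=1, p=101, q=19
  k=4: a=8, p=893, q=168
  k=5: a=3, p=2780, q=523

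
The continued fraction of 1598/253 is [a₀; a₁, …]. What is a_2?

6

1598 = 6·253 + 80   →  a_0 = 6
253 = 3·80 + 13   →  a_1 = 3
80 = 6·13 + 2   →  a_2 = 6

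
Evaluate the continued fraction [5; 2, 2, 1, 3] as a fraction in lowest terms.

141/26

Using pₖ = aₖpₖ₋₁ + pₖ₋₂ and qₖ = aₖqₖ₋₁ + qₖ₋₂:
  k=0: a=5, p=5, q=1
  k=1: a=2, p=11, q=2
  k=2: a=2, p=27, q=5
  k=3: a=1, p=38, q=7
  k=4: a=3, p=141, q=26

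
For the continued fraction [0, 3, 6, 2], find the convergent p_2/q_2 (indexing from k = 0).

6/19

Using pₖ = aₖpₖ₋₁ + pₖ₋₂, qₖ = aₖqₖ₋₁ + qₖ₋₂ (with p₋₁=1, p₋₂=0, q₋₁=0, q₋₂=1):
  k=0: a=0, p=0, q=1
  k=1: a=3, p=1, q=3
  k=2: a=6, p=6, q=19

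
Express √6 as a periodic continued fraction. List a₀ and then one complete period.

a₀ = ⌊√6⌋ = 2.

[2; 2, 4]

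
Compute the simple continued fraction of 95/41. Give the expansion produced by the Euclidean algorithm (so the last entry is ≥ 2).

95 = 2*41 + 13
41 = 3*13 + 2
13 = 6*2 + 1
2 = 2*1 + 0  (stop)
So 95/41 = [2; 3, 6, 2].

[2; 3, 6, 2]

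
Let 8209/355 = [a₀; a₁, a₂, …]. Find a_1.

8

8209 = 23·355 + 44   →  a_0 = 23
355 = 8·44 + 3   →  a_1 = 8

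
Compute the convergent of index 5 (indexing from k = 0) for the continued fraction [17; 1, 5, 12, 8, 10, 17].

Using pₖ = aₖpₖ₋₁ + pₖ₋₂, qₖ = aₖqₖ₋₁ + qₖ₋₂ (with p₋₁=1, p₋₂=0, q₋₁=0, q₋₂=1):
  k=0: a=17, p=17, q=1
  k=1: a=1, p=18, q=1
  k=2: a=5, p=107, q=6
  k=3: a=12, p=1302, q=73
  k=4: a=8, p=10523, q=590
  k=5: a=10, p=106532, q=5973

106532/5973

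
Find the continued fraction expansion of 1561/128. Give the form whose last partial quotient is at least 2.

1561 = 12*128 + 25
128 = 5*25 + 3
25 = 8*3 + 1
3 = 3*1 + 0  (stop)
So 1561/128 = [12; 5, 8, 3].

[12; 5, 8, 3]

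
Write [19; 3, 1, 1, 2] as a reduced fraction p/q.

347/18

Using pₖ = aₖpₖ₋₁ + pₖ₋₂ and qₖ = aₖqₖ₋₁ + qₖ₋₂:
  k=0: a=19, p=19, q=1
  k=1: a=3, p=58, q=3
  k=2: a=1, p=77, q=4
  k=3: a=1, p=135, q=7
  k=4: a=2, p=347, q=18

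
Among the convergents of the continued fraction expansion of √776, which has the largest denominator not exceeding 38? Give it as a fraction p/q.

195/7

√776 = [27; 1, 5, 1, 54, …] (period length 4).
Convergents:
  p_0/q_0 = 27/1
  p_1/q_1 = 28/1
  p_2/q_2 = 167/6
  p_3/q_3 = 195/7
  p_4/q_4 = 10697/384
q_3 = 7 ≤ 38 < 384 = q_4, so the answer is 195/7.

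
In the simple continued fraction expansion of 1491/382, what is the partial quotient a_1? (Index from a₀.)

1491 = 3·382 + 345   →  a_0 = 3
382 = 1·345 + 37   →  a_1 = 1

1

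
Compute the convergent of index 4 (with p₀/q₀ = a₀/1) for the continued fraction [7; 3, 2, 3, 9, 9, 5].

Using pₖ = aₖpₖ₋₁ + pₖ₋₂, qₖ = aₖqₖ₋₁ + qₖ₋₂ (with p₋₁=1, p₋₂=0, q₋₁=0, q₋₂=1):
  k=0: a=7, p=7, q=1
  k=1: a=3, p=22, q=3
  k=2: a=2, p=51, q=7
  k=3: a=3, p=175, q=24
  k=4: a=9, p=1626, q=223

1626/223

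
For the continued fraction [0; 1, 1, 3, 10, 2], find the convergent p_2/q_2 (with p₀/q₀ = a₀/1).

1/2

Using pₖ = aₖpₖ₋₁ + pₖ₋₂, qₖ = aₖqₖ₋₁ + qₖ₋₂ (with p₋₁=1, p₋₂=0, q₋₁=0, q₋₂=1):
  k=0: a=0, p=0, q=1
  k=1: a=1, p=1, q=1
  k=2: a=1, p=1, q=2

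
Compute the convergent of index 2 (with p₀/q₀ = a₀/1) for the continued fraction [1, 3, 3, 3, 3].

13/10

Using pₖ = aₖpₖ₋₁ + pₖ₋₂, qₖ = aₖqₖ₋₁ + qₖ₋₂ (with p₋₁=1, p₋₂=0, q₋₁=0, q₋₂=1):
  k=0: a=1, p=1, q=1
  k=1: a=3, p=4, q=3
  k=2: a=3, p=13, q=10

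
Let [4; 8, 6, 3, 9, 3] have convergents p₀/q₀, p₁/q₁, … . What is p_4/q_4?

5953/1444

Using pₖ = aₖpₖ₋₁ + pₖ₋₂, qₖ = aₖqₖ₋₁ + qₖ₋₂ (with p₋₁=1, p₋₂=0, q₋₁=0, q₋₂=1):
  k=0: a=4, p=4, q=1
  k=1: a=8, p=33, q=8
  k=2: a=6, p=202, q=49
  k=3: a=3, p=639, q=155
  k=4: a=9, p=5953, q=1444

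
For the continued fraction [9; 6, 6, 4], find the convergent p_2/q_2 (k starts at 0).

339/37

Using pₖ = aₖpₖ₋₁ + pₖ₋₂, qₖ = aₖqₖ₋₁ + qₖ₋₂ (with p₋₁=1, p₋₂=0, q₋₁=0, q₋₂=1):
  k=0: a=9, p=9, q=1
  k=1: a=6, p=55, q=6
  k=2: a=6, p=339, q=37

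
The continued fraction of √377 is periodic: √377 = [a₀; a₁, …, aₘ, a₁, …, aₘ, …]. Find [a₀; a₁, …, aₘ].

a₀ = ⌊√377⌋ = 19.
With m₀=0, d₀=1 and mₖ₊₁ = dₖaₖ − mₖ, dₖ₊₁ = (n − mₖ₊₁²)/dₖ, aₖ₊₁ = ⌊(a₀+mₖ₊₁)/dₖ₊₁⌋:
  k=1: m=19, d=16, a=2
  k=2: m=13, d=13, a=2
  k=3: m=13, d=16, a=2
  k=4: m=19, d=1, a=38
d=1 and a=2a₀=38 at k=4, so the next step gives (m, d) = (19, 16) again — its k=1 value — and the period has length 4.

[19; 2, 2, 2, 38]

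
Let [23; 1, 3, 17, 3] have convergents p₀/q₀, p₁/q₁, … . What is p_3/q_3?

Using pₖ = aₖpₖ₋₁ + pₖ₋₂, qₖ = aₖqₖ₋₁ + qₖ₋₂ (with p₋₁=1, p₋₂=0, q₋₁=0, q₋₂=1):
  k=0: a=23, p=23, q=1
  k=1: a=1, p=24, q=1
  k=2: a=3, p=95, q=4
  k=3: a=17, p=1639, q=69

1639/69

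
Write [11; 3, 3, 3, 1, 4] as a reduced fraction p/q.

2317/205

Using pₖ = aₖpₖ₋₁ + pₖ₋₂ and qₖ = aₖqₖ₋₁ + qₖ₋₂:
  k=0: a=11, p=11, q=1
  k=1: a=3, p=34, q=3
  k=2: a=3, p=113, q=10
  k=3: a=3, p=373, q=33
  k=4: a=1, p=486, q=43
  k=5: a=4, p=2317, q=205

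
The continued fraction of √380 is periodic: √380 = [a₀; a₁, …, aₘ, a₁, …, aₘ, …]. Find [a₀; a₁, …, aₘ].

[19; 2, 38]

a₀ = ⌊√380⌋ = 19.
With m₀=0, d₀=1 and mₖ₊₁ = dₖaₖ − mₖ, dₖ₊₁ = (n − mₖ₊₁²)/dₖ, aₖ₊₁ = ⌊(a₀+mₖ₊₁)/dₖ₊₁⌋:
  k=1: m=19, d=19, a=2
  k=2: m=19, d=1, a=38
d=1 and a=2a₀=38 at k=2, so the next step gives (m, d) = (19, 19) again — its k=1 value — and the period has length 2.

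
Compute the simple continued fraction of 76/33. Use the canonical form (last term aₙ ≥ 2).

[2; 3, 3, 3]

76 = 2*33 + 10
33 = 3*10 + 3
10 = 3*3 + 1
3 = 3*1 + 0  (stop)
So 76/33 = [2; 3, 3, 3].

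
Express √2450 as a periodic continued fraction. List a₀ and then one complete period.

[49; 2, 98]

a₀ = ⌊√2450⌋ = 49.
With m₀=0, d₀=1 and mₖ₊₁ = dₖaₖ − mₖ, dₖ₊₁ = (n − mₖ₊₁²)/dₖ, aₖ₊₁ = ⌊(a₀+mₖ₊₁)/dₖ₊₁⌋:
  k=1: m=49, d=49, a=2
  k=2: m=49, d=1, a=98
d=1 and a=2a₀=98 at k=2, so the next step gives (m, d) = (49, 49) again — its k=1 value — and the period has length 2.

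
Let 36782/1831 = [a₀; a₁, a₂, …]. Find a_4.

3

36782 = 20·1831 + 162   →  a_0 = 20
1831 = 11·162 + 49   →  a_1 = 11
162 = 3·49 + 15   →  a_2 = 3
49 = 3·15 + 4   →  a_3 = 3
15 = 3·4 + 3   →  a_4 = 3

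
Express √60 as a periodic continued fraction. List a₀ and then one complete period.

a₀ = ⌊√60⌋ = 7.
With m₀=0, d₀=1 and mₖ₊₁ = dₖaₖ − mₖ, dₖ₊₁ = (n − mₖ₊₁²)/dₖ, aₖ₊₁ = ⌊(a₀+mₖ₊₁)/dₖ₊₁⌋:
  k=1: m=7, d=11, a=1
  k=2: m=4, d=4, a=2
  k=3: m=4, d=11, a=1
  k=4: m=7, d=1, a=14
d=1 and a=2a₀=14 at k=4, so the next step gives (m, d) = (7, 11) again — its k=1 value — and the period has length 4.

[7; 1, 2, 1, 14]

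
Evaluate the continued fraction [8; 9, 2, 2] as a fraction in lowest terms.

Using pₖ = aₖpₖ₋₁ + pₖ₋₂ and qₖ = aₖqₖ₋₁ + qₖ₋₂:
  k=0: a=8, p=8, q=1
  k=1: a=9, p=73, q=9
  k=2: a=2, p=154, q=19
  k=3: a=2, p=381, q=47

381/47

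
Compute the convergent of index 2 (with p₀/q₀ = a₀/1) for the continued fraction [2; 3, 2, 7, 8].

16/7

Using pₖ = aₖpₖ₋₁ + pₖ₋₂, qₖ = aₖqₖ₋₁ + qₖ₋₂ (with p₋₁=1, p₋₂=0, q₋₁=0, q₋₂=1):
  k=0: a=2, p=2, q=1
  k=1: a=3, p=7, q=3
  k=2: a=2, p=16, q=7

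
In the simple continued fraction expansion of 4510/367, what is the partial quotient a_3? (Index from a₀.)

4510 = 12·367 + 106   →  a_0 = 12
367 = 3·106 + 49   →  a_1 = 3
106 = 2·49 + 8   →  a_2 = 2
49 = 6·8 + 1   →  a_3 = 6

6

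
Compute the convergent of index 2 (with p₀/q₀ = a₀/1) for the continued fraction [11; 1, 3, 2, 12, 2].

47/4

Using pₖ = aₖpₖ₋₁ + pₖ₋₂, qₖ = aₖqₖ₋₁ + qₖ₋₂ (with p₋₁=1, p₋₂=0, q₋₁=0, q₋₂=1):
  k=0: a=11, p=11, q=1
  k=1: a=1, p=12, q=1
  k=2: a=3, p=47, q=4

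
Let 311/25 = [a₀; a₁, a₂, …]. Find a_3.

311 = 12·25 + 11   →  a_0 = 12
25 = 2·11 + 3   →  a_1 = 2
11 = 3·3 + 2   →  a_2 = 3
3 = 1·2 + 1   →  a_3 = 1

1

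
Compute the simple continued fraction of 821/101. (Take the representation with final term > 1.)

821 = 8×101 + 13
101 = 7×13 + 10
13 = 1×10 + 3
10 = 3×3 + 1
3 = 3×1 + 0  (stop)
So 821/101 = [8; 7, 1, 3, 3].

[8; 7, 1, 3, 3]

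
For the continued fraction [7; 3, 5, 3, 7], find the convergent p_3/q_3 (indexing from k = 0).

373/51

Using pₖ = aₖpₖ₋₁ + pₖ₋₂, qₖ = aₖqₖ₋₁ + qₖ₋₂ (with p₋₁=1, p₋₂=0, q₋₁=0, q₋₂=1):
  k=0: a=7, p=7, q=1
  k=1: a=3, p=22, q=3
  k=2: a=5, p=117, q=16
  k=3: a=3, p=373, q=51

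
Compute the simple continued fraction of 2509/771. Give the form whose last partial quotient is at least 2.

[3; 3, 1, 14, 13]

2509 = 3·771 + 196
771 = 3·196 + 183
196 = 1·183 + 13
183 = 14·13 + 1
13 = 13·1 + 0  (stop)
So 2509/771 = [3; 3, 1, 14, 13].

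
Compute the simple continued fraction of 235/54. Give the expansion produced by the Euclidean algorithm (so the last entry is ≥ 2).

[4; 2, 1, 5, 3]

235 = 4·54 + 19
54 = 2·19 + 16
19 = 1·16 + 3
16 = 5·3 + 1
3 = 3·1 + 0  (stop)
So 235/54 = [4; 2, 1, 5, 3].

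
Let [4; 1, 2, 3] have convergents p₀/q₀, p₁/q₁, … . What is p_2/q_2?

Using pₖ = aₖpₖ₋₁ + pₖ₋₂, qₖ = aₖqₖ₋₁ + qₖ₋₂ (with p₋₁=1, p₋₂=0, q₋₁=0, q₋₂=1):
  k=0: a=4, p=4, q=1
  k=1: a=1, p=5, q=1
  k=2: a=2, p=14, q=3

14/3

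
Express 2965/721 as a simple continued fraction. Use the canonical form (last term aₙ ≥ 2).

[4; 8, 1, 9, 8]

2965 = 4·721 + 81
721 = 8·81 + 73
81 = 1·73 + 8
73 = 9·8 + 1
8 = 8·1 + 0  (stop)
So 2965/721 = [4; 8, 1, 9, 8].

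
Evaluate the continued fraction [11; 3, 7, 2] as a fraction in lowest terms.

532/47

Fold from the inside: start with 2/1.
  7 + 1/2 = 15/2
  3 + 2/15 = 47/15
  11 + 15/47 = 532/47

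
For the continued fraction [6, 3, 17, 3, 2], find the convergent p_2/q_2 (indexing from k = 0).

329/52

Using pₖ = aₖpₖ₋₁ + pₖ₋₂, qₖ = aₖqₖ₋₁ + qₖ₋₂ (with p₋₁=1, p₋₂=0, q₋₁=0, q₋₂=1):
  k=0: a=6, p=6, q=1
  k=1: a=3, p=19, q=3
  k=2: a=17, p=329, q=52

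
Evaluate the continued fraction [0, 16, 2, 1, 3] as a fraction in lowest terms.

11/180

Using pₖ = aₖpₖ₋₁ + pₖ₋₂ and qₖ = aₖqₖ₋₁ + qₖ₋₂:
  k=0: a=0, p=0, q=1
  k=1: a=16, p=1, q=16
  k=2: a=2, p=2, q=33
  k=3: a=1, p=3, q=49
  k=4: a=3, p=11, q=180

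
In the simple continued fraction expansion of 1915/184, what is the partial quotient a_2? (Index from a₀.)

2

1915 = 10·184 + 75   →  a_0 = 10
184 = 2·75 + 34   →  a_1 = 2
75 = 2·34 + 7   →  a_2 = 2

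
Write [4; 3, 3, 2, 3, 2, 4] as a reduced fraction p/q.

3456/803

Fold from the inside: start with 4/1.
  2 + 1/4 = 9/4
  3 + 4/9 = 31/9
  2 + 9/31 = 71/31
  3 + 31/71 = 244/71
  3 + 71/244 = 803/244
  4 + 244/803 = 3456/803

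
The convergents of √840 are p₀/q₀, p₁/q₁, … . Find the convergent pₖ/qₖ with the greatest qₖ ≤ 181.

√840 = [28; 1, 56, …] (period length 2).
Convergents:
  p_0/q_0 = 28/1
  p_1/q_1 = 29/1
  p_2/q_2 = 1652/57
  p_3/q_3 = 1681/58
  p_4/q_4 = 95788/3305
q_3 = 58 ≤ 181 < 3305 = q_4, so the answer is 1681/58.

1681/58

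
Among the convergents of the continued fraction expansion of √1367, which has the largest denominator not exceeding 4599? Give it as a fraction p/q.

101195/2737

√1367 = [36; 1, 35, 1, 72, …] (period length 4).
Convergents:
  p_0/q_0 = 36/1
  p_1/q_1 = 37/1
  p_2/q_2 = 1331/36
  p_3/q_3 = 1368/37
  p_4/q_4 = 99827/2700
  p_5/q_5 = 101195/2737
  p_6/q_6 = 3641652/98495
q_5 = 2737 ≤ 4599 < 98495 = q_6, so the answer is 101195/2737.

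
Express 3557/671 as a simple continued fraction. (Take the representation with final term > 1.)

3557 = 5·671 + 202
671 = 3·202 + 65
202 = 3·65 + 7
65 = 9·7 + 2
7 = 3·2 + 1
2 = 2·1 + 0  (stop)
So 3557/671 = [5; 3, 3, 9, 3, 2].

[5; 3, 3, 9, 3, 2]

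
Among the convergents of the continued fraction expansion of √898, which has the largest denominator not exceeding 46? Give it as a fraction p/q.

899/30

√898 = [29; 1, 28, 1, 58, …] (period length 4).
Convergents:
  p_0/q_0 = 29/1
  p_1/q_1 = 30/1
  p_2/q_2 = 869/29
  p_3/q_3 = 899/30
  p_4/q_4 = 53011/1769
q_3 = 30 ≤ 46 < 1769 = q_4, so the answer is 899/30.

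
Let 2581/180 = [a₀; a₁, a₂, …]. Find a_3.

19

2581 = 14·180 + 61   →  a_0 = 14
180 = 2·61 + 58   →  a_1 = 2
61 = 1·58 + 3   →  a_2 = 1
58 = 19·3 + 1   →  a_3 = 19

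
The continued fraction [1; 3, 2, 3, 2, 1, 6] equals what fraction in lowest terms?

683/529

Fold from the inside: start with 6/1.
  1 + 1/6 = 7/6
  2 + 6/7 = 20/7
  3 + 7/20 = 67/20
  2 + 20/67 = 154/67
  3 + 67/154 = 529/154
  1 + 154/529 = 683/529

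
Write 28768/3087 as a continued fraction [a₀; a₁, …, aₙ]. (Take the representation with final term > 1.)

[9; 3, 7, 2, 6, 10]

28768 = 9×3087 + 985
3087 = 3×985 + 132
985 = 7×132 + 61
132 = 2×61 + 10
61 = 6×10 + 1
10 = 10×1 + 0  (stop)
So 28768/3087 = [9; 3, 7, 2, 6, 10].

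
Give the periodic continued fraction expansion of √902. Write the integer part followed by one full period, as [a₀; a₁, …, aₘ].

[30; 30, 60]

a₀ = ⌊√902⌋ = 30.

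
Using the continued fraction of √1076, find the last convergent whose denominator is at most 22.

√1076 = [32; 1, 4, 16, 4, 1, 64, …] (period length 6).
Convergents:
  p_0/q_0 = 32/1
  p_1/q_1 = 33/1
  p_2/q_2 = 164/5
  p_3/q_3 = 2657/81
q_2 = 5 ≤ 22 < 81 = q_3, so the answer is 164/5.

164/5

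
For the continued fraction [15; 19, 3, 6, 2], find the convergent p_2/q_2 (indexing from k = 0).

Using pₖ = aₖpₖ₋₁ + pₖ₋₂, qₖ = aₖqₖ₋₁ + qₖ₋₂ (with p₋₁=1, p₋₂=0, q₋₁=0, q₋₂=1):
  k=0: a=15, p=15, q=1
  k=1: a=19, p=286, q=19
  k=2: a=3, p=873, q=58

873/58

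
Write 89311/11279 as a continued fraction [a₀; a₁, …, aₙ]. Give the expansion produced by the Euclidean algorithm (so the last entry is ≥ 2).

89311 = 7×11279 + 10358
11279 = 1×10358 + 921
10358 = 11×921 + 227
921 = 4×227 + 13
227 = 17×13 + 6
13 = 2×6 + 1
6 = 6×1 + 0  (stop)
So 89311/11279 = [7; 1, 11, 4, 17, 2, 6].

[7; 1, 11, 4, 17, 2, 6]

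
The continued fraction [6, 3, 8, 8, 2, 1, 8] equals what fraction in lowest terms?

Using pₖ = aₖpₖ₋₁ + pₖ₋₂ and qₖ = aₖqₖ₋₁ + qₖ₋₂:
  k=0: a=6, p=6, q=1
  k=1: a=3, p=19, q=3
  k=2: a=8, p=158, q=25
  k=3: a=8, p=1283, q=203
  k=4: a=2, p=2724, q=431
  k=5: a=1, p=4007, q=634
  k=6: a=8, p=34780, q=5503

34780/5503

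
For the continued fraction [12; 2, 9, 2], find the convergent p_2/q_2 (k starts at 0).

237/19

Using pₖ = aₖpₖ₋₁ + pₖ₋₂, qₖ = aₖqₖ₋₁ + qₖ₋₂ (with p₋₁=1, p₋₂=0, q₋₁=0, q₋₂=1):
  k=0: a=12, p=12, q=1
  k=1: a=2, p=25, q=2
  k=2: a=9, p=237, q=19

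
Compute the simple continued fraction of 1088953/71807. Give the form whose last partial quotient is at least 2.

[15; 6, 16, 2, 11, 10, 3]

1088953 = 15·71807 + 11848
71807 = 6·11848 + 719
11848 = 16·719 + 344
719 = 2·344 + 31
344 = 11·31 + 3
31 = 10·3 + 1
3 = 3·1 + 0  (stop)
So 1088953/71807 = [15; 6, 16, 2, 11, 10, 3].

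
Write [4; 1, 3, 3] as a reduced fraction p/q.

62/13

Using pₖ = aₖpₖ₋₁ + pₖ₋₂ and qₖ = aₖqₖ₋₁ + qₖ₋₂:
  k=0: a=4, p=4, q=1
  k=1: a=1, p=5, q=1
  k=2: a=3, p=19, q=4
  k=3: a=3, p=62, q=13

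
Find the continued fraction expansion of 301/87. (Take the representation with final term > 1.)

301 = 3×87 + 40
87 = 2×40 + 7
40 = 5×7 + 5
7 = 1×5 + 2
5 = 2×2 + 1
2 = 2×1 + 0  (stop)
So 301/87 = [3; 2, 5, 1, 2, 2].

[3; 2, 5, 1, 2, 2]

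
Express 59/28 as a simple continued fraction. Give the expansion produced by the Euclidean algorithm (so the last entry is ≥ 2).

[2; 9, 3]

59 = 2*28 + 3
28 = 9*3 + 1
3 = 3*1 + 0  (stop)
So 59/28 = [2; 9, 3].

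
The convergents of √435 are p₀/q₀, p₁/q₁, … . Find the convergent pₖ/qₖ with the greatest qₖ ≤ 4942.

√435 = [20; 1, 5, 1, 40, …] (period length 4).
Convergents:
  p_0/q_0 = 20/1
  p_1/q_1 = 21/1
  p_2/q_2 = 125/6
  p_3/q_3 = 146/7
  p_4/q_4 = 5965/286
  p_5/q_5 = 6111/293
  p_6/q_6 = 36520/1751
  p_7/q_7 = 42631/2044
  p_8/q_8 = 1741760/83511
q_7 = 2044 ≤ 4942 < 83511 = q_8, so the answer is 42631/2044.

42631/2044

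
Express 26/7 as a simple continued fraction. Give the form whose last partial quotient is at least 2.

26 = 3*7 + 5
7 = 1*5 + 2
5 = 2*2 + 1
2 = 2*1 + 0  (stop)
So 26/7 = [3; 1, 2, 2].

[3; 1, 2, 2]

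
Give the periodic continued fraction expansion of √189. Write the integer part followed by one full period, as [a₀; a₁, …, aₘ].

[13; 1, 2, 1, 26]

a₀ = ⌊√189⌋ = 13.
With m₀=0, d₀=1 and mₖ₊₁ = dₖaₖ − mₖ, dₖ₊₁ = (n − mₖ₊₁²)/dₖ, aₖ₊₁ = ⌊(a₀+mₖ₊₁)/dₖ₊₁⌋:
  k=1: m=13, d=20, a=1
  k=2: m=7, d=7, a=2
  k=3: m=7, d=20, a=1
  k=4: m=13, d=1, a=26
d=1 and a=2a₀=26 at k=4, so the next step gives (m, d) = (13, 20) again — its k=1 value — and the period has length 4.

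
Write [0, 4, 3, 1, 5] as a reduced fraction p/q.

Fold from the inside: start with 5/1.
  1 + 1/5 = 6/5
  3 + 5/6 = 23/6
  4 + 6/23 = 98/23
  0 + 23/98 = 23/98

23/98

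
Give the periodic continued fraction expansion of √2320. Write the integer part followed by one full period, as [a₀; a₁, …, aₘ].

a₀ = ⌊√2320⌋ = 48.

[48; 6, 96]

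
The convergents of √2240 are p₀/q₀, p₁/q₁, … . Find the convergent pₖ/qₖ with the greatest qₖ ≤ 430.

√2240 = [47; 3, 23, 3, 94, …] (period length 4).
Convergents:
  p_0/q_0 = 47/1
  p_1/q_1 = 142/3
  p_2/q_2 = 3313/70
  p_3/q_3 = 10081/213
  p_4/q_4 = 950927/20092
q_3 = 213 ≤ 430 < 20092 = q_4, so the answer is 10081/213.

10081/213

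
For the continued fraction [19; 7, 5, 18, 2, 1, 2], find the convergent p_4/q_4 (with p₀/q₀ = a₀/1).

Using pₖ = aₖpₖ₋₁ + pₖ₋₂, qₖ = aₖqₖ₋₁ + qₖ₋₂ (with p₋₁=1, p₋₂=0, q₋₁=0, q₋₂=1):
  k=0: a=19, p=19, q=1
  k=1: a=7, p=134, q=7
  k=2: a=5, p=689, q=36
  k=3: a=18, p=12536, q=655
  k=4: a=2, p=25761, q=1346

25761/1346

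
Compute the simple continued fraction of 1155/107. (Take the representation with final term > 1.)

[10; 1, 3, 1, 6, 3]

1155 = 10×107 + 85
107 = 1×85 + 22
85 = 3×22 + 19
22 = 1×19 + 3
19 = 6×3 + 1
3 = 3×1 + 0  (stop)
So 1155/107 = [10; 1, 3, 1, 6, 3].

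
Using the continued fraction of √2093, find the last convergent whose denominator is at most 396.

16790/367

√2093 = [45; 1, 2, 1, 90, …] (period length 4).
Convergents:
  p_0/q_0 = 45/1
  p_1/q_1 = 46/1
  p_2/q_2 = 137/3
  p_3/q_3 = 183/4
  p_4/q_4 = 16607/363
  p_5/q_5 = 16790/367
  p_6/q_6 = 50187/1097
q_5 = 367 ≤ 396 < 1097 = q_6, so the answer is 16790/367.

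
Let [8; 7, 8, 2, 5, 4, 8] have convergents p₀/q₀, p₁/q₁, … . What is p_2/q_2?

464/57

Using pₖ = aₖpₖ₋₁ + pₖ₋₂, qₖ = aₖqₖ₋₁ + qₖ₋₂ (with p₋₁=1, p₋₂=0, q₋₁=0, q₋₂=1):
  k=0: a=8, p=8, q=1
  k=1: a=7, p=57, q=7
  k=2: a=8, p=464, q=57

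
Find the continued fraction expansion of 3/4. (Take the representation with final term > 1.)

[0; 1, 3]

3 = 0·4 + 3
4 = 1·3 + 1
3 = 3·1 + 0  (stop)
So 3/4 = [0; 1, 3].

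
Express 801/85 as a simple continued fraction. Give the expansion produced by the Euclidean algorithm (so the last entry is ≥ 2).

[9; 2, 2, 1, 3, 3]

801 = 9×85 + 36
85 = 2×36 + 13
36 = 2×13 + 10
13 = 1×10 + 3
10 = 3×3 + 1
3 = 3×1 + 0  (stop)
So 801/85 = [9; 2, 2, 1, 3, 3].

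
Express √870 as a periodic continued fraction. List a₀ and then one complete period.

a₀ = ⌊√870⌋ = 29.
With m₀=0, d₀=1 and mₖ₊₁ = dₖaₖ − mₖ, dₖ₊₁ = (n − mₖ₊₁²)/dₖ, aₖ₊₁ = ⌊(a₀+mₖ₊₁)/dₖ₊₁⌋:
  k=1: m=29, d=29, a=2
  k=2: m=29, d=1, a=58
d=1 and a=2a₀=58 at k=2, so the next step gives (m, d) = (29, 29) again — its k=1 value — and the period has length 2.

[29; 2, 58]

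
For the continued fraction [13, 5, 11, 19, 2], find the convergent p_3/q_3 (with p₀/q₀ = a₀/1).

14107/1069

Using pₖ = aₖpₖ₋₁ + pₖ₋₂, qₖ = aₖqₖ₋₁ + qₖ₋₂ (with p₋₁=1, p₋₂=0, q₋₁=0, q₋₂=1):
  k=0: a=13, p=13, q=1
  k=1: a=5, p=66, q=5
  k=2: a=11, p=739, q=56
  k=3: a=19, p=14107, q=1069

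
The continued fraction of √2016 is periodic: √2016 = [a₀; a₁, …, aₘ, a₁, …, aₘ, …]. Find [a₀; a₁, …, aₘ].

[44; 1, 8, 1, 88]

a₀ = ⌊√2016⌋ = 44.
With m₀=0, d₀=1 and mₖ₊₁ = dₖaₖ − mₖ, dₖ₊₁ = (n − mₖ₊₁²)/dₖ, aₖ₊₁ = ⌊(a₀+mₖ₊₁)/dₖ₊₁⌋:
  k=1: m=44, d=80, a=1
  k=2: m=36, d=9, a=8
  k=3: m=36, d=80, a=1
  k=4: m=44, d=1, a=88
d=1 and a=2a₀=88 at k=4, so the next step gives (m, d) = (44, 80) again — its k=1 value — and the period has length 4.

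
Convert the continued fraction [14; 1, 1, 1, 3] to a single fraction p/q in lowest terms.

161/11

Using pₖ = aₖpₖ₋₁ + pₖ₋₂ and qₖ = aₖqₖ₋₁ + qₖ₋₂:
  k=0: a=14, p=14, q=1
  k=1: a=1, p=15, q=1
  k=2: a=1, p=29, q=2
  k=3: a=1, p=44, q=3
  k=4: a=3, p=161, q=11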